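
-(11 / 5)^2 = -121 / 25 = -4.84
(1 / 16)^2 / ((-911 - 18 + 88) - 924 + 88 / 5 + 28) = -5 / 2200832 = -0.00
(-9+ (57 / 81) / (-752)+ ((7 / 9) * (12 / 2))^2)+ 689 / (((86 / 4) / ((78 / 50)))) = 1370055143 / 21826800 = 62.77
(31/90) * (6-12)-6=-121/15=-8.07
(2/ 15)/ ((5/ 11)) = 22/ 75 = 0.29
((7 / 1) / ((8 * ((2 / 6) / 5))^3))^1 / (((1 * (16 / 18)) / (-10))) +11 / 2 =-1051861 / 2048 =-513.60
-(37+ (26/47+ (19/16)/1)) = -29133/752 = -38.74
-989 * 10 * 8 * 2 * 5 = -791200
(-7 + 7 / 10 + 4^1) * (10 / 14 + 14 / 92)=-279 / 140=-1.99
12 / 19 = 0.63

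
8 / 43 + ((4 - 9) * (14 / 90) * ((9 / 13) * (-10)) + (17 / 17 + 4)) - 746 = -411105 / 559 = -735.43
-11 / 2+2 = -7 / 2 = -3.50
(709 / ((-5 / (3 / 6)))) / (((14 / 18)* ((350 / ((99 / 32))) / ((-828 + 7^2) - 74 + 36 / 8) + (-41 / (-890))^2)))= 694.75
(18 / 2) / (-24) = -3 / 8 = -0.38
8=8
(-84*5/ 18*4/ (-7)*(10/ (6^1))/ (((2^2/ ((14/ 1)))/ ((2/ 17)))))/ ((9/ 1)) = 1400/ 1377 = 1.02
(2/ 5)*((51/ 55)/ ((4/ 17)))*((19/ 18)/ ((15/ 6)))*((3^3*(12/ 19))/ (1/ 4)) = 62424/ 1375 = 45.40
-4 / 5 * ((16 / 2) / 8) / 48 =-0.02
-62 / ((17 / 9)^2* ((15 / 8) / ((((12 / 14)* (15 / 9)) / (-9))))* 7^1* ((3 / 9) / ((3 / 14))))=13392 / 99127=0.14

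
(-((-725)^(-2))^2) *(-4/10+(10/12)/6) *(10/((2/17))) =799/9946139062500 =0.00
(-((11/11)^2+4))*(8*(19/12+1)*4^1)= -1240/3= -413.33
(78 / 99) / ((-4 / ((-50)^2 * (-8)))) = 130000 / 33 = 3939.39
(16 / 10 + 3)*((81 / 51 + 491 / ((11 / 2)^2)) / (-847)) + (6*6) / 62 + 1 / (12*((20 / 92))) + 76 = 249098845507 / 3240638940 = 76.87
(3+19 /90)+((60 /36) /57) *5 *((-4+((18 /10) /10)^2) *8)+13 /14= -14986 /29925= -0.50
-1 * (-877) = 877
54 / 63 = 6 / 7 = 0.86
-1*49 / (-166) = 49 / 166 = 0.30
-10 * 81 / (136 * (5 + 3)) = -405 / 544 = -0.74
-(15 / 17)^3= -0.69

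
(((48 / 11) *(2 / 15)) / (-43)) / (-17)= 32 / 40205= 0.00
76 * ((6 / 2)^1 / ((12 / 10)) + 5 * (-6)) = -2090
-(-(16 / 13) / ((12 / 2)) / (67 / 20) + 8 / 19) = -17864 / 49647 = -0.36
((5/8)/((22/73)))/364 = 0.01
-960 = -960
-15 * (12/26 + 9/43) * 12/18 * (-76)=285000/559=509.84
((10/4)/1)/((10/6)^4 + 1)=405/1412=0.29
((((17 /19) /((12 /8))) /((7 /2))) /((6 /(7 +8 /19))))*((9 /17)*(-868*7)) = -244776 /361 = -678.05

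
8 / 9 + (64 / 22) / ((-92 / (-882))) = 65528 / 2277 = 28.78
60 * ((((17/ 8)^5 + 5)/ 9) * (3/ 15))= 527899/ 8192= 64.44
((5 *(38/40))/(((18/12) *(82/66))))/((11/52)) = 494/41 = 12.05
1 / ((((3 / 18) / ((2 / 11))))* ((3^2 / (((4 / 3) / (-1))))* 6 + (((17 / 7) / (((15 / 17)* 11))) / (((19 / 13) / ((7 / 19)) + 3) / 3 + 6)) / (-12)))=-0.03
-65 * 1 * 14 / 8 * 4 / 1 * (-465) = 211575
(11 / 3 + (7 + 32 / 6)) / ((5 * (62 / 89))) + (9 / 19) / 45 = 13559 / 2945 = 4.60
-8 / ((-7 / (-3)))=-24 / 7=-3.43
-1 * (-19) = 19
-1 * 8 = -8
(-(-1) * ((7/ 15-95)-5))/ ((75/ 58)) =-86594/ 1125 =-76.97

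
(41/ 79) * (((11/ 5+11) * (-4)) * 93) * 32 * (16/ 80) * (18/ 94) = -289910016/ 92825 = -3123.19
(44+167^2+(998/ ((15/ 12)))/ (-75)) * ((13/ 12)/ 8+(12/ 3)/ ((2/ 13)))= 26271445447/ 36000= 729762.37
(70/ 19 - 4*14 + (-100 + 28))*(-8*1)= 18896/ 19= 994.53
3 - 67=-64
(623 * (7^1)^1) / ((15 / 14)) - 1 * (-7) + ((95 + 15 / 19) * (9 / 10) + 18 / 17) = 20177177 / 4845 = 4164.54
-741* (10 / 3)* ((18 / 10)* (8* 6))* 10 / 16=-133380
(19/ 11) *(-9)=-15.55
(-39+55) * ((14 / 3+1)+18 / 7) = 2768 / 21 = 131.81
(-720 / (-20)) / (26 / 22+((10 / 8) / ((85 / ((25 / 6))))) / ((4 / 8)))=80784 / 2927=27.60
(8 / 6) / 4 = 1 / 3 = 0.33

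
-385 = -385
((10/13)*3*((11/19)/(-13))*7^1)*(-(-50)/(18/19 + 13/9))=-1039500/69121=-15.04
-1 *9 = -9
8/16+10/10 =3/2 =1.50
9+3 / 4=39 / 4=9.75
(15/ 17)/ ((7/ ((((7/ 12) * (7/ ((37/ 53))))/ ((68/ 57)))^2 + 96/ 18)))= 3.70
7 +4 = 11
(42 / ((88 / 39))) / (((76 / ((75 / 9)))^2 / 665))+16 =2204641 / 13376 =164.82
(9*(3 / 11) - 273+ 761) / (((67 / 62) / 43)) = 14383070 / 737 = 19515.70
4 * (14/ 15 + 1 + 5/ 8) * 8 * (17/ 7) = 20876/ 105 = 198.82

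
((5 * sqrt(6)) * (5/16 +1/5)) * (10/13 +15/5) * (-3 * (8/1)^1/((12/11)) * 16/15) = -44198 * sqrt(6)/195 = -555.19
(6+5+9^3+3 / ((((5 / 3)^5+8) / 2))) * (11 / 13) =626.40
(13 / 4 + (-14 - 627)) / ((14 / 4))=-2551 / 14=-182.21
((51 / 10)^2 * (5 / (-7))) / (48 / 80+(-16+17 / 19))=49419 / 38584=1.28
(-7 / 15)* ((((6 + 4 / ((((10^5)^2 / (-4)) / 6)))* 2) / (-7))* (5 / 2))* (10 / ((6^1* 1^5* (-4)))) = -208333333 / 250000000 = -0.83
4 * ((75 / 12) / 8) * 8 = 25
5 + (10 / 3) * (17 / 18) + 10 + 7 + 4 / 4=706 / 27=26.15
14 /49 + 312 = 312.29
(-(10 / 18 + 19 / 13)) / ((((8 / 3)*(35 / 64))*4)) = -472 / 1365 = -0.35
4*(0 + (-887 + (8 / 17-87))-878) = -125904 / 17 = -7406.12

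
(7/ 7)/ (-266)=-1/ 266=-0.00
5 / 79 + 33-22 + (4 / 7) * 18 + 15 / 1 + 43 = 43880 / 553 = 79.35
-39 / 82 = -0.48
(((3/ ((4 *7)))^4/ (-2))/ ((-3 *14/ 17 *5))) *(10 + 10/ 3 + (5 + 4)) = 10251/ 86051840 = 0.00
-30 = -30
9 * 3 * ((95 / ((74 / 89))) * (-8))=-913140 / 37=-24679.46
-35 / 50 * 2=-7 / 5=-1.40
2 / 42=0.05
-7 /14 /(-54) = 1 /108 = 0.01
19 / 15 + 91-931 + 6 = -12491 / 15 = -832.73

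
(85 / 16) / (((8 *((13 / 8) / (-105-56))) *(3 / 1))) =-13685 / 624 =-21.93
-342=-342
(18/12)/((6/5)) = 5/4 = 1.25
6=6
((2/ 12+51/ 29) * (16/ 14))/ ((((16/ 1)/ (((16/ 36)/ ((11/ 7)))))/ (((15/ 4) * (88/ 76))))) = 1675/ 9918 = 0.17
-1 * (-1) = 1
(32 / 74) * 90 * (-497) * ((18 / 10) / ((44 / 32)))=-10305792 / 407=-25321.36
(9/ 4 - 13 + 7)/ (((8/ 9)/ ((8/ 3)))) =-45/ 4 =-11.25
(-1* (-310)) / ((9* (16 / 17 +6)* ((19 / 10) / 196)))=5164600 / 10089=511.90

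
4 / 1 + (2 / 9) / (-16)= 287 / 72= 3.99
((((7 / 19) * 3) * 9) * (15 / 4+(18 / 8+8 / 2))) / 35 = 54 / 19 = 2.84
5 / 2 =2.50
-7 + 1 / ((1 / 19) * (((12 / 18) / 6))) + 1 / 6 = 985 / 6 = 164.17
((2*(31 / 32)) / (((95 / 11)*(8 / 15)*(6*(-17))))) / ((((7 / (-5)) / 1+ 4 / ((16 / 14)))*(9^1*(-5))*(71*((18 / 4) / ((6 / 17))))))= 341 / 7073637984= 0.00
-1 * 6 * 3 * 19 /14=-171 /7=-24.43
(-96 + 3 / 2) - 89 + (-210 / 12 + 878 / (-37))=-8315 / 37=-224.73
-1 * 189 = -189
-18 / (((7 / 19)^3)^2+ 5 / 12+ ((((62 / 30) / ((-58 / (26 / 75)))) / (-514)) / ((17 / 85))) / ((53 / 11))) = -301053451808449800 / 7011072184211221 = -42.94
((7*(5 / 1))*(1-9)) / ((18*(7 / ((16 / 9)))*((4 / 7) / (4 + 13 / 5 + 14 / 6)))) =-15008 / 243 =-61.76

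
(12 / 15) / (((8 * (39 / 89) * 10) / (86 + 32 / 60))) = 57761 / 29250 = 1.97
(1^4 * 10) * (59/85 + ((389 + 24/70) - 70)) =380844/119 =3200.37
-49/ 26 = -1.88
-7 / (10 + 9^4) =-7 / 6571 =-0.00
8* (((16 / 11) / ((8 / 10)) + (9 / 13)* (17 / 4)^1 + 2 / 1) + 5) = 13454 / 143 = 94.08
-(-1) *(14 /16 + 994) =7959 /8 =994.88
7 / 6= 1.17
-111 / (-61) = 111 / 61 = 1.82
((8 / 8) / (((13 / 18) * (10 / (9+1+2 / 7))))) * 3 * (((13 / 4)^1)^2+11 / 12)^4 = 276520701603 / 3727360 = 74186.74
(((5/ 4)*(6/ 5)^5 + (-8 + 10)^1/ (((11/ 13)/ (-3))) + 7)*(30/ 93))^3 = 71566416843832/ 77444962890625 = 0.92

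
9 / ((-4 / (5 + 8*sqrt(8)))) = -36*sqrt(2)-45 / 4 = -62.16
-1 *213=-213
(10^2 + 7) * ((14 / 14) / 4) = 107 / 4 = 26.75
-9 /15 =-3 /5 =-0.60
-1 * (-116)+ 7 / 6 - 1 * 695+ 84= -2963 / 6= -493.83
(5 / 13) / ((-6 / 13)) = -5 / 6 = -0.83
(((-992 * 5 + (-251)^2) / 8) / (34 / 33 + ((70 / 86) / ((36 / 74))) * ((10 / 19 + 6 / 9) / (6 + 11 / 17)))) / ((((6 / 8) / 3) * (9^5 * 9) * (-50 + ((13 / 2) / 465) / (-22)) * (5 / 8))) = -207745429012 / 158190620229801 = -0.00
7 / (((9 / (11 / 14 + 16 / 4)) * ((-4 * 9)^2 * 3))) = 67 / 69984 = 0.00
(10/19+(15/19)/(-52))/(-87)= -505/85956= -0.01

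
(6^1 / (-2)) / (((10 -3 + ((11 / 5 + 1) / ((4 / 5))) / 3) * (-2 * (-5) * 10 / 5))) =-9 / 500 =-0.02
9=9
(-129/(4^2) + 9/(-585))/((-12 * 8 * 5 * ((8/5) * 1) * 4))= 8401/3194880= 0.00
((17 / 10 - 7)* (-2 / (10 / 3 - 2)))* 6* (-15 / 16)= -1431 / 32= -44.72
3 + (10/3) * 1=19/3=6.33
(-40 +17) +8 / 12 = -67 / 3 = -22.33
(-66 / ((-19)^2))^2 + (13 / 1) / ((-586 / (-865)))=1468012261 / 76368106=19.22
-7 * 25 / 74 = -2.36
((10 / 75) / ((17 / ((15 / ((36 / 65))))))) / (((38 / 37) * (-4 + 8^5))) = 2405 / 380979792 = 0.00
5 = 5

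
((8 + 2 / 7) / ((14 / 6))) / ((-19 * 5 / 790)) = -27492 / 931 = -29.53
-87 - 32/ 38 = -1669/ 19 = -87.84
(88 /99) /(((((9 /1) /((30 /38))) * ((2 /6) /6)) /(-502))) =-40160 /57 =-704.56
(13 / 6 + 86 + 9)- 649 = -3311 / 6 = -551.83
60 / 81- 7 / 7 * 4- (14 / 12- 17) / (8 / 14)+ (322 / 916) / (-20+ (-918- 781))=230983727 / 9447624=24.45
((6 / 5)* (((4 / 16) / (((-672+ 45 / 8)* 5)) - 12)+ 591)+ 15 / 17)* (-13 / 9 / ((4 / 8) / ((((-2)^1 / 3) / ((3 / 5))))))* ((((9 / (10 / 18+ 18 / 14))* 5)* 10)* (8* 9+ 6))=37292653294260 / 876061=42568557.78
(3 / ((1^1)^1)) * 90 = 270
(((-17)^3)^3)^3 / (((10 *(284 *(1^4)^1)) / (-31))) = 51699050987229336912919607549879663 / 2840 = 18203891192686386236943520000000.00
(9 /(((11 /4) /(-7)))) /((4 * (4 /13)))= -819 /44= -18.61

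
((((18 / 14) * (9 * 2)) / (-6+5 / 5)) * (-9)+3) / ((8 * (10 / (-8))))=-1563 / 350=-4.47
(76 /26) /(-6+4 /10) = -95 /182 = -0.52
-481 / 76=-6.33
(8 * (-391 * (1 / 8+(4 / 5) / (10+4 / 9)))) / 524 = -1.20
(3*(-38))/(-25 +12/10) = 570/119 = 4.79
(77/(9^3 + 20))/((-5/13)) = -143/535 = -0.27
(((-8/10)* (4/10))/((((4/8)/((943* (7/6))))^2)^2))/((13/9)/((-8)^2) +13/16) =-972095408837837312/108225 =-8982170559832.18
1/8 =0.12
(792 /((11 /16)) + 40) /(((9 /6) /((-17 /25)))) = -40528 /75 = -540.37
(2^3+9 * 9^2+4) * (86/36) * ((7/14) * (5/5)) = 10621/12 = 885.08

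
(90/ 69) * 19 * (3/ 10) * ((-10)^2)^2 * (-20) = -34200000/ 23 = -1486956.52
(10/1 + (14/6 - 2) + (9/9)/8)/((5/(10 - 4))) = 251/20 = 12.55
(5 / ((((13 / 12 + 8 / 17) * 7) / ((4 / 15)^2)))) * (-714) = -36992 / 1585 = -23.34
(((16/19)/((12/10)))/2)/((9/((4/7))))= 80/3591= 0.02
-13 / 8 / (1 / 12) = -39 / 2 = -19.50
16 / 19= 0.84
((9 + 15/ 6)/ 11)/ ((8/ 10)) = 115/ 88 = 1.31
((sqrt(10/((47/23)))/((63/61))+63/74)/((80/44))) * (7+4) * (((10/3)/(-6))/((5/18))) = -36.22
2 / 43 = 0.05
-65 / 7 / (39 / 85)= -425 / 21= -20.24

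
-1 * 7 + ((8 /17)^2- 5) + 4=-2248 /289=-7.78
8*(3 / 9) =8 / 3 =2.67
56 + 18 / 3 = 62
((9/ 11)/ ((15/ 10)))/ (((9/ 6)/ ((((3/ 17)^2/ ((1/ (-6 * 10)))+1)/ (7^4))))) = -0.00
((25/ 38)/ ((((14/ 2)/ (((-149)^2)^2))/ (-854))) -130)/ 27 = -751648713995/ 513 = -1465202171.53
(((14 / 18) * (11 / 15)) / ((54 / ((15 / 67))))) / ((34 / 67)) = 77 / 16524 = 0.00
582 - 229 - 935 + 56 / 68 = -9880 / 17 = -581.18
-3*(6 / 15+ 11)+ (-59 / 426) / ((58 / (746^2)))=-42099322 / 30885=-1363.10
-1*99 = -99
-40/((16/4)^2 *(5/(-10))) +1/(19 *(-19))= 1804/361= 5.00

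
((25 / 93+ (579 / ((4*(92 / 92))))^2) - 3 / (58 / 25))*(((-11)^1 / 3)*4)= -9945108547 / 32364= -307289.23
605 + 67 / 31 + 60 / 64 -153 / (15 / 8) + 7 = 1323077 / 2480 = 533.50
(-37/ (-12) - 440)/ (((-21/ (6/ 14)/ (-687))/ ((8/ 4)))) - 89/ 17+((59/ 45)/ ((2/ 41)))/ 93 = -871984871/ 71145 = -12256.45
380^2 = 144400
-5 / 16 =-0.31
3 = 3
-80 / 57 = -1.40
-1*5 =-5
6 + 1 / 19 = 115 / 19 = 6.05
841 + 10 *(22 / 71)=59931 / 71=844.10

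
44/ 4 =11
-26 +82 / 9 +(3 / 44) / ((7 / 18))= -23165 / 1386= -16.71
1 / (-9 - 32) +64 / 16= 163 / 41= 3.98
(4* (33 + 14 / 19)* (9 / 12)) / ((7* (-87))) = -641 / 3857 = -0.17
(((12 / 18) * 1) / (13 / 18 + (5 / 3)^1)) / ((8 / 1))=3 / 86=0.03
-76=-76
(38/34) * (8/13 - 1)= -95/221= -0.43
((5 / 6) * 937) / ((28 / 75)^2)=8784375 / 1568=5602.28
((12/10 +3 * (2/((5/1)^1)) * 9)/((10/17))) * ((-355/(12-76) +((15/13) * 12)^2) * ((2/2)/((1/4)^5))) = 696405408/169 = 4120742.06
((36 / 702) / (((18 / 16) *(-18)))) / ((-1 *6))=0.00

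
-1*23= -23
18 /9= 2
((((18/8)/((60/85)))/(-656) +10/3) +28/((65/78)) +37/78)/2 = 25517709/1364480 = 18.70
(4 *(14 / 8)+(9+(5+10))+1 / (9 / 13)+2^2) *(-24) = -2624 / 3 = -874.67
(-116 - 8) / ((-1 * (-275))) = -124 / 275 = -0.45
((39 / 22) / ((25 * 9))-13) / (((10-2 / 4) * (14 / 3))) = -21437 / 73150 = -0.29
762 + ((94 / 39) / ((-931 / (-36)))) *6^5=17993814 / 12103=1486.72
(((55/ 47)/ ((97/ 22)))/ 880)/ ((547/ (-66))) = -363/ 9975092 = -0.00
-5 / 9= -0.56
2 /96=1 /48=0.02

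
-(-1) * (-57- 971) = -1028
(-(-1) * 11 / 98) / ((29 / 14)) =11 / 203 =0.05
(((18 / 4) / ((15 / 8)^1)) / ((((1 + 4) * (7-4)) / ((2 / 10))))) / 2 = 2 / 125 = 0.02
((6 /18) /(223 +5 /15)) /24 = 1 /16080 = 0.00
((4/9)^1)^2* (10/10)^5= 16/81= 0.20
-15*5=-75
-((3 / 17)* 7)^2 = -441 / 289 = -1.53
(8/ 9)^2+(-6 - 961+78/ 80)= -3127361/ 3240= -965.23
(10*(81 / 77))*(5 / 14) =2025 / 539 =3.76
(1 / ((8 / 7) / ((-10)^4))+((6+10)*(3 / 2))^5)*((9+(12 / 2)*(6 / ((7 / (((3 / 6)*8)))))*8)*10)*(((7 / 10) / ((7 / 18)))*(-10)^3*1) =-174333949380000 / 7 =-24904849911428.57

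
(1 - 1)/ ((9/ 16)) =0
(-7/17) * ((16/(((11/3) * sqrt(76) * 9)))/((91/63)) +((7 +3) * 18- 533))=2471/17- 168 * sqrt(19)/46189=145.34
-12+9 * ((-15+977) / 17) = 8454 / 17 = 497.29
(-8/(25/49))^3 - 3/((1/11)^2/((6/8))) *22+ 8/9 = -2768550059/281250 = -9843.73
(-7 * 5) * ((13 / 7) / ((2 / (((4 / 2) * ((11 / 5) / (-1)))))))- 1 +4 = 146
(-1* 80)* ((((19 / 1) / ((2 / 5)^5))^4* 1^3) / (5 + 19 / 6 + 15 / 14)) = -1304979801177978515625 / 12713984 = -102641296479370.94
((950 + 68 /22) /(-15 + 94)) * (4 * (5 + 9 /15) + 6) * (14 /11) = 20842192 /47795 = 436.07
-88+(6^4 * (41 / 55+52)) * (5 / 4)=938956 / 11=85359.64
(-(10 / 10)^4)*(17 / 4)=-17 / 4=-4.25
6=6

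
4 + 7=11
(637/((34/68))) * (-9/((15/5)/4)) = -15288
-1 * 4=-4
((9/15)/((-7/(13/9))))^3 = -2197/1157625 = -0.00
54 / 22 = 27 / 11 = 2.45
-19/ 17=-1.12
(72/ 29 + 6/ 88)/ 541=0.00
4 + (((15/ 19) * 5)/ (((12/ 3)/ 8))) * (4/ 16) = 227/ 38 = 5.97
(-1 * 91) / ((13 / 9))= -63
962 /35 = 27.49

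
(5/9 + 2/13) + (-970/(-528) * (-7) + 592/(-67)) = -14476999/689832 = -20.99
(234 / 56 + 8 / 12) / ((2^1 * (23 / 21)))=2.21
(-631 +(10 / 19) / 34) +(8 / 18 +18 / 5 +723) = 1396231 / 14535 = 96.06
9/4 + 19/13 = 193/52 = 3.71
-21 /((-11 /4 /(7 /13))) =588 /143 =4.11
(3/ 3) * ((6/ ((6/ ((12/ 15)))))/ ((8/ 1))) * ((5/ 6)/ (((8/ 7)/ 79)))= 553/ 96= 5.76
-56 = -56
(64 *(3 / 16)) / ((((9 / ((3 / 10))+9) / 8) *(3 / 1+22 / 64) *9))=1024 / 12519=0.08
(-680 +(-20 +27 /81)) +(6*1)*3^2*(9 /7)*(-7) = -3557 /3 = -1185.67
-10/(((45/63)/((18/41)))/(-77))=19404/41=473.27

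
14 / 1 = 14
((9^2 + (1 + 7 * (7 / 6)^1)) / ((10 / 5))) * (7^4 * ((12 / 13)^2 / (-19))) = -15587292 / 3211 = -4854.34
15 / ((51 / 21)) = 105 / 17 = 6.18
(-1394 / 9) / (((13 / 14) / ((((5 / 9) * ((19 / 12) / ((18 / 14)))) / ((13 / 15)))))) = -131.68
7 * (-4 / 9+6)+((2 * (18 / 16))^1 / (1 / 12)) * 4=146.89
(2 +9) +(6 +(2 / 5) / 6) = 256 / 15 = 17.07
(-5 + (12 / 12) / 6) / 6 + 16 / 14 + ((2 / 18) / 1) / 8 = 59 / 168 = 0.35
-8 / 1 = -8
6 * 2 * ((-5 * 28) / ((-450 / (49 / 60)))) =686 / 225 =3.05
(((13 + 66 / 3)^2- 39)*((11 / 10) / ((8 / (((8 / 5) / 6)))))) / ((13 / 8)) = 26.76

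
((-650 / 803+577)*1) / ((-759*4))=-154227 / 812636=-0.19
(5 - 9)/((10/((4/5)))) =-8/25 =-0.32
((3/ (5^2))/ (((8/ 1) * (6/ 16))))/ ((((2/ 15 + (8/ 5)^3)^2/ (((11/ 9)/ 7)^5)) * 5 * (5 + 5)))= 4026275/ 554749091225784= 0.00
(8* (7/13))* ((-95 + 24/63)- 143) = -39920/39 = -1023.59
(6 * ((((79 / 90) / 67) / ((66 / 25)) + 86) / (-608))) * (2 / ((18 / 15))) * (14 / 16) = -1.24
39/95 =0.41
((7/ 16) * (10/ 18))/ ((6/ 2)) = 35/ 432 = 0.08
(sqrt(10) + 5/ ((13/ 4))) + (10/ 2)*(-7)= -435/ 13 + sqrt(10)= -30.30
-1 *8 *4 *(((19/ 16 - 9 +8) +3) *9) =-918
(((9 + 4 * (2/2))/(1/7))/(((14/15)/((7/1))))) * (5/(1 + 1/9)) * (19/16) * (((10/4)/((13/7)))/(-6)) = -209475/256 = -818.26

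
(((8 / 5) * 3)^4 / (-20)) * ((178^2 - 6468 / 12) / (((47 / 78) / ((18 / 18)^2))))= -40299337728 / 29375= -1371892.35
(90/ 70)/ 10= 9/ 70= 0.13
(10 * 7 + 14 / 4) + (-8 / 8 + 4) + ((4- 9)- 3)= 137 / 2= 68.50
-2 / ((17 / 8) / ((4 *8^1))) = -30.12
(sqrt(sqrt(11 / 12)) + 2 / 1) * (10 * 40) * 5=1000 * 11^(1 / 4) * sqrt(2) * 3^(3 / 4) / 3 + 4000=5956.96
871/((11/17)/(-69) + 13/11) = 11238513/15128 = 742.89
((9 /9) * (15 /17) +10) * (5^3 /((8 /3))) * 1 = 69375 /136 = 510.11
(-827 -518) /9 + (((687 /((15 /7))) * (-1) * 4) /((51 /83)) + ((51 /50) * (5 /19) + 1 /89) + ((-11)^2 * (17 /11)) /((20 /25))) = -10361638433 /5174460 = -2002.46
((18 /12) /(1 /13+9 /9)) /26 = 3 /56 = 0.05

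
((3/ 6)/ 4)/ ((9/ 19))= 19/ 72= 0.26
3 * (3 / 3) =3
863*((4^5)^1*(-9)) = -7953408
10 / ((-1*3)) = -10 / 3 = -3.33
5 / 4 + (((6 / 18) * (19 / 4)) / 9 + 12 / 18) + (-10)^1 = -427 / 54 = -7.91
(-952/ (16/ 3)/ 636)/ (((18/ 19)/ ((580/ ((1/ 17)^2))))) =-94747205/ 1908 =-49657.86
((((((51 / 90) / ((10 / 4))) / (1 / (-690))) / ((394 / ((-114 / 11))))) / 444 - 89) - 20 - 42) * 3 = -363188583 / 801790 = -452.97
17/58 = 0.29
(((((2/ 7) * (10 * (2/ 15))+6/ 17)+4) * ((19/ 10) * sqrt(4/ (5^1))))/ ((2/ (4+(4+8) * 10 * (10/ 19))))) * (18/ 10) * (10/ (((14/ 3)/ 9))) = 17467164 * sqrt(5)/ 4165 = 9377.61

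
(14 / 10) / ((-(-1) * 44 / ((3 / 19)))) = 21 / 4180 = 0.01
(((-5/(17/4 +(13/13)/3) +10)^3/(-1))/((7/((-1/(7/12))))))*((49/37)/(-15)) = -3764768/246235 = -15.29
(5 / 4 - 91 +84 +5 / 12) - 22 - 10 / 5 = -88 / 3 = -29.33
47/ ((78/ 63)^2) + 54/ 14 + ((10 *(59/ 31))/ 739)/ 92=86066214257/ 2493323924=34.52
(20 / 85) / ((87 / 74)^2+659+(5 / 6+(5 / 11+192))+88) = 722832 / 2892844423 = 0.00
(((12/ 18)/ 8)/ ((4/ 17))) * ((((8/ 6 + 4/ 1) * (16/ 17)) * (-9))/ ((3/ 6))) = -32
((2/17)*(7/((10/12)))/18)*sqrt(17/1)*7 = 98*sqrt(17)/255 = 1.58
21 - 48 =-27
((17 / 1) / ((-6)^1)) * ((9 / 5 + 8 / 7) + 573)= -171343 / 105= -1631.84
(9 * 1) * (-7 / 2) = -63 / 2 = -31.50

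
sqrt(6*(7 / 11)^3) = 7*sqrt(462) / 121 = 1.24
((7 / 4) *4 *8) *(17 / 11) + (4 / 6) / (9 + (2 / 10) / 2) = 260116 / 3003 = 86.62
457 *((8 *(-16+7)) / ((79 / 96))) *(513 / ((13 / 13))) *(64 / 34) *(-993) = 51491615956992 / 1343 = 38340741591.21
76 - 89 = -13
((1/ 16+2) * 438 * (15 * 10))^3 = 159242121316265625/ 64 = 2488158145566650.39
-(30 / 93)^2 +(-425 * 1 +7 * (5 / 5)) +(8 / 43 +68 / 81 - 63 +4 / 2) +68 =-1372599601 / 3347163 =-410.08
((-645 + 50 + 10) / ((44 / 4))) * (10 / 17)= -5850 / 187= -31.28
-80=-80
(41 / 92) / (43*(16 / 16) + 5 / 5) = 41 / 4048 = 0.01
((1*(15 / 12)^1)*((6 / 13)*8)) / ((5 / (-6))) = -72 / 13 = -5.54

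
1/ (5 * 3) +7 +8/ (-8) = 91/ 15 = 6.07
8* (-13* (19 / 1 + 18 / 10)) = -10816 / 5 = -2163.20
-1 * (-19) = 19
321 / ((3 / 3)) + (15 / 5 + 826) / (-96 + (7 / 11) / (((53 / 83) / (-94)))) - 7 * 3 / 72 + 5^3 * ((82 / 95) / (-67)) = 531653439839 / 1689250632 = 314.73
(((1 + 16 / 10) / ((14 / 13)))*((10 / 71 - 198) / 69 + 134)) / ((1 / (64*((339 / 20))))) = 14020864624 / 40825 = 343438.20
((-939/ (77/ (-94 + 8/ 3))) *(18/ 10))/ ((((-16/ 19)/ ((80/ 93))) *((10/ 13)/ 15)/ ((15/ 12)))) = -476622315/ 9548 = -49918.55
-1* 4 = -4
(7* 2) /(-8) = -7 /4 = -1.75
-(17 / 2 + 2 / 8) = -35 / 4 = -8.75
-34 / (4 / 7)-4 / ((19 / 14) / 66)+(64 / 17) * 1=-161669 / 646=-250.26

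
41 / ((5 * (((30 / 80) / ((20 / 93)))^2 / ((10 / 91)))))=2099200 / 7083531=0.30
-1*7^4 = -2401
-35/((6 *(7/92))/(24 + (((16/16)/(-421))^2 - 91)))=910427860/177241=5136.67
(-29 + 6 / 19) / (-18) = 545 / 342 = 1.59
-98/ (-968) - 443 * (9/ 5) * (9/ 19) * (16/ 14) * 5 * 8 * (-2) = 2223030133/ 64372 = 34534.12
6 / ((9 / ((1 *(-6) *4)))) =-16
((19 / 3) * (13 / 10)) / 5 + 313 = 47197 / 150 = 314.65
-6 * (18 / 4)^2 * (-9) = 2187 / 2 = 1093.50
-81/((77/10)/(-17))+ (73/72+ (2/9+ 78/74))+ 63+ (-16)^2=102588889/205128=500.12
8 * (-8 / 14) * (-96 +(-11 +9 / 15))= 2432 / 5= 486.40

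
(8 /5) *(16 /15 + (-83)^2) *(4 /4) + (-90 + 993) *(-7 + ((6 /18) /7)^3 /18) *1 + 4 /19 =4703.32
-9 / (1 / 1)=-9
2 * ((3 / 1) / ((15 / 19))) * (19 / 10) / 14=361 / 350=1.03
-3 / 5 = -0.60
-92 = -92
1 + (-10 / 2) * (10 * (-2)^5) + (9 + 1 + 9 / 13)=20952 / 13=1611.69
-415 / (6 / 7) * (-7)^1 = 20335 / 6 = 3389.17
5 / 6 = 0.83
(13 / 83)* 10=130 / 83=1.57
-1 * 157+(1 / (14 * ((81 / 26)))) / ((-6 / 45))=-59411 / 378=-157.17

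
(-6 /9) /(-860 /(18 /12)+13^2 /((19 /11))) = 38 /27103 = 0.00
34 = 34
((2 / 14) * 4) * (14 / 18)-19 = -167 / 9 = -18.56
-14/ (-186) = 7/ 93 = 0.08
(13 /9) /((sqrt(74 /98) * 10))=91 * sqrt(37) /3330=0.17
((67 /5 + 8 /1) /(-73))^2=11449 /133225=0.09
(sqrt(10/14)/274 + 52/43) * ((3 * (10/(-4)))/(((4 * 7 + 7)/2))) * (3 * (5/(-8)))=45 * sqrt(35)/107408 + 585/602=0.97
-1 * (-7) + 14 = 21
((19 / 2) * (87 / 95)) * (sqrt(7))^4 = 4263 / 10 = 426.30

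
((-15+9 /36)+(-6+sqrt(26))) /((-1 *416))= 83 /1664 - sqrt(26) /416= 0.04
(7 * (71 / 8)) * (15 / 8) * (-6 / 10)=-4473 / 64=-69.89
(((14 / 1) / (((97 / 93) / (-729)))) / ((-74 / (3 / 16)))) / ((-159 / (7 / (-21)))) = 158193 / 3043472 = 0.05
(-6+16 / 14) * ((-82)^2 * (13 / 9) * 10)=-29720080 / 63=-471747.30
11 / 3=3.67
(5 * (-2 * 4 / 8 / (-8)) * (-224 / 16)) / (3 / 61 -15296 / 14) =14945 / 1866028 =0.01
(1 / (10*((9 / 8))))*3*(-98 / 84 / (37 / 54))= -84 / 185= -0.45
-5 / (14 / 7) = -5 / 2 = -2.50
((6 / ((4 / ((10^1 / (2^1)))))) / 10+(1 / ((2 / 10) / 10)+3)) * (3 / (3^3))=5.97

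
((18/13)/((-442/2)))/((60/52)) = -0.01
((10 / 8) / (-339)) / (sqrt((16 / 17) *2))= -5 *sqrt(34) / 10848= -0.00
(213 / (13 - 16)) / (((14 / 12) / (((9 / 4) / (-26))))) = 1917 / 364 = 5.27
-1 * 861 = -861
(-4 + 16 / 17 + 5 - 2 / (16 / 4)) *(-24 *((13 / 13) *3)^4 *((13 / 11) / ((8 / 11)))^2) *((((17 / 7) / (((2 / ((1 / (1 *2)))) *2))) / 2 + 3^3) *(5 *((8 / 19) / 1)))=-4370966145 / 10336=-422887.59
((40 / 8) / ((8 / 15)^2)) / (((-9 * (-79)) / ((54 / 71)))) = 3375 / 179488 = 0.02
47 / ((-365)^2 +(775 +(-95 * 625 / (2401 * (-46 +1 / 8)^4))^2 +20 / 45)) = 802515079182427696550311255143 / 2288029303910933231489828025880564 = 0.00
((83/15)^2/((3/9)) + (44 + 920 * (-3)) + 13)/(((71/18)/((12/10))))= -7050096/8875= -794.38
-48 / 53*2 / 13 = -96 / 689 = -0.14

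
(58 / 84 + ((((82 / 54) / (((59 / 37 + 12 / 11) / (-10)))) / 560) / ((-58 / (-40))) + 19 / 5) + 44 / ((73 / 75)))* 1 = 15521545948 / 312373935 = 49.69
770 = 770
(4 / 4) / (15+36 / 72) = 2 / 31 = 0.06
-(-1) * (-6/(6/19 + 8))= -57/79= -0.72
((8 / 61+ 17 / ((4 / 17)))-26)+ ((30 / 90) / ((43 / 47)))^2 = 188865193 / 4060404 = 46.51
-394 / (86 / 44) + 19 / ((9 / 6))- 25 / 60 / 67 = -2177125 / 11524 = -188.92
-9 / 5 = -1.80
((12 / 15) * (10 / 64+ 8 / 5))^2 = 78961 / 40000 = 1.97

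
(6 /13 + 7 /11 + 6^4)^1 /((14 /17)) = 3153245 /2002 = 1575.05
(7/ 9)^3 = 343/ 729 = 0.47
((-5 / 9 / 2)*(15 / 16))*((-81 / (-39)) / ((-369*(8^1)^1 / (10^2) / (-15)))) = -9375 / 34112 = -0.27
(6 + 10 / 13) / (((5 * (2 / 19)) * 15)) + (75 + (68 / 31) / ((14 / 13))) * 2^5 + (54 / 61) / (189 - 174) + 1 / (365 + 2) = 11680750254209 / 4736529525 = 2466.10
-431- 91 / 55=-23796 / 55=-432.65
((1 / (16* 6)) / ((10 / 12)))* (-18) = -9 / 40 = -0.22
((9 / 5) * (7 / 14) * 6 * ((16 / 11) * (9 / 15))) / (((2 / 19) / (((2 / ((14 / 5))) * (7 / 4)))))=3078 / 55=55.96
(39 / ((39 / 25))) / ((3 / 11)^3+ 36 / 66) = 33275 / 753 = 44.19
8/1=8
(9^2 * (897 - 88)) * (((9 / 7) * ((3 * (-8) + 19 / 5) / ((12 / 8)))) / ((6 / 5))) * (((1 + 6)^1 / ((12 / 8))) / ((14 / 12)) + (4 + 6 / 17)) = -939816918 / 119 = -7897621.16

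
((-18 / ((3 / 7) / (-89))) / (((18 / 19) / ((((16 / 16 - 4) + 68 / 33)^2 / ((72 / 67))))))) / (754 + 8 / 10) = 3810744595 / 887735376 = 4.29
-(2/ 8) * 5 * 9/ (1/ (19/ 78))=-285/ 104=-2.74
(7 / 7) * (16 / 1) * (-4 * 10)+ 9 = -631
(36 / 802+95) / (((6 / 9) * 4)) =114339 / 3208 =35.64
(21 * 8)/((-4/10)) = -420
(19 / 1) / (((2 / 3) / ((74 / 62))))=2109 / 62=34.02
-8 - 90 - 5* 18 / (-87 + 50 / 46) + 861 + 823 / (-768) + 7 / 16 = 144816479 / 189696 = 763.41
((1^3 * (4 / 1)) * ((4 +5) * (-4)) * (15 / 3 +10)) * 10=-21600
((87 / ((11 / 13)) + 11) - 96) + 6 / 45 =2962 / 165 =17.95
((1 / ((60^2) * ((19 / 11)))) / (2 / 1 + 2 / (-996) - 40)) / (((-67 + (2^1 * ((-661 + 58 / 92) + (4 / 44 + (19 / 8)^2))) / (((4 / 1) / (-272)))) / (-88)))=20327032 / 4855952727234375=0.00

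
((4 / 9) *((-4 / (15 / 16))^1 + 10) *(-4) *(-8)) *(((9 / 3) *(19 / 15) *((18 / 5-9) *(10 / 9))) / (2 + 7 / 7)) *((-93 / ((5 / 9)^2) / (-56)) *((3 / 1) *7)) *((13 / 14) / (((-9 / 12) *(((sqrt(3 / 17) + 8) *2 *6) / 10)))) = 277335552 / 30625-2039232 *sqrt(51) / 30625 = 8580.33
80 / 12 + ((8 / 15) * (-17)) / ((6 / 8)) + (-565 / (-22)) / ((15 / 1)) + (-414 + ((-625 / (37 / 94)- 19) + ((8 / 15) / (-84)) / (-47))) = -8132790737 / 4017090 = -2024.55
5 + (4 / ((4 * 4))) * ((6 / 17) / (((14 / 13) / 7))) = 379 / 68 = 5.57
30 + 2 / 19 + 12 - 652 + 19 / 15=-173459 / 285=-608.63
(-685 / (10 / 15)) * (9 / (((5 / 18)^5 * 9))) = -388306224 / 625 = -621289.96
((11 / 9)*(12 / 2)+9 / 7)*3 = 181 / 7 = 25.86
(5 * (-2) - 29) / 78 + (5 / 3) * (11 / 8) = 43 / 24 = 1.79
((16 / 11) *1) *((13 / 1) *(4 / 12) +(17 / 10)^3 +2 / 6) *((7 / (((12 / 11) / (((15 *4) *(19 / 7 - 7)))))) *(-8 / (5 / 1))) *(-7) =-6437536 / 25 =-257501.44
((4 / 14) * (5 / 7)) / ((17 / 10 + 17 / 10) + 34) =50 / 9163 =0.01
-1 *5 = -5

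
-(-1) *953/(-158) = -953/158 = -6.03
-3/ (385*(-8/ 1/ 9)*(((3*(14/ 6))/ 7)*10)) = 27/ 30800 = 0.00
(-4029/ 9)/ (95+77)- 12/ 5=-12907/ 2580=-5.00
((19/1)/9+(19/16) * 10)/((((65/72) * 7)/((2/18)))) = 1007/4095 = 0.25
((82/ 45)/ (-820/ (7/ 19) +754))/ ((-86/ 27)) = 287/ 738310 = 0.00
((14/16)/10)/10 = 7/800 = 0.01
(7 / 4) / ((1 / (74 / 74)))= 7 / 4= 1.75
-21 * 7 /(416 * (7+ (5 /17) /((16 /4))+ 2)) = -2499 /64168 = -0.04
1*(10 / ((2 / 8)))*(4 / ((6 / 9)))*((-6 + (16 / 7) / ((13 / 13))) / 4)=-1560 / 7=-222.86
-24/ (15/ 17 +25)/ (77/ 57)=-2907/ 4235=-0.69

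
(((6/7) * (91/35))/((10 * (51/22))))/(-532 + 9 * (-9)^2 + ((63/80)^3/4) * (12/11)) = 0.00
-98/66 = -49/33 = -1.48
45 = 45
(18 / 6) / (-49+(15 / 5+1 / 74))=-222 / 3403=-0.07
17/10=1.70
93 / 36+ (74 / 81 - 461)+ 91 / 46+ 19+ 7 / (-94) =-152916283 / 350244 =-436.60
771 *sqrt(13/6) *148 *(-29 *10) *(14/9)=-77213080 *sqrt(78)/9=-75769717.59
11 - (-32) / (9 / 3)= 65 / 3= 21.67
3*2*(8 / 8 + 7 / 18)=25 / 3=8.33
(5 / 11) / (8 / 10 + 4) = 25 / 264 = 0.09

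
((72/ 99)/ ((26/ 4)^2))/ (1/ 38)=1216/ 1859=0.65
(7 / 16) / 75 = 7 / 1200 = 0.01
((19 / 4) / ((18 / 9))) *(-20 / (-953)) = 95 / 1906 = 0.05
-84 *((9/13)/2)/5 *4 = -1512/65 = -23.26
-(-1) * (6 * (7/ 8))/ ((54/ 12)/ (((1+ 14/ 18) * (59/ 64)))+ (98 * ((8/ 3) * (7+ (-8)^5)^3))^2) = 11151/ 179344072245891160153065480489681608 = 0.00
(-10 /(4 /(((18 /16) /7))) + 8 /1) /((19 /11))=4.40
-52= -52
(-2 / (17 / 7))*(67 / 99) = -938 / 1683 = -0.56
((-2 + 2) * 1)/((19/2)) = 0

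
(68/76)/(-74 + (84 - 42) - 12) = -17/836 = -0.02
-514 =-514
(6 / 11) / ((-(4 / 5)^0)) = -6 / 11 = -0.55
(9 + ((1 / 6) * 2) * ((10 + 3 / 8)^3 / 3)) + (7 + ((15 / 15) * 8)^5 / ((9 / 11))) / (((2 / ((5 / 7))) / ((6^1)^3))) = 99678374093 / 32256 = 3090227.37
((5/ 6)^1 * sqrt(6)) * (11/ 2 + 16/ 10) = 71 * sqrt(6)/ 12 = 14.49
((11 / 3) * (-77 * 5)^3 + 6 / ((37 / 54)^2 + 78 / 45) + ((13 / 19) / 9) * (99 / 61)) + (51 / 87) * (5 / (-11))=-7453906814033707333 / 35622988071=-209244289.09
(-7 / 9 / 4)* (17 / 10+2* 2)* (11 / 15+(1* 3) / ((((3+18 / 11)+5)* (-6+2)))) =-554477 / 763200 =-0.73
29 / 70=0.41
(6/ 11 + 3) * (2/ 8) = 39/ 44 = 0.89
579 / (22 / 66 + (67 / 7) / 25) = 303975 / 376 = 808.44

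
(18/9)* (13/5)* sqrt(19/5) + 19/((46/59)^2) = 41.39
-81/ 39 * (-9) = 18.69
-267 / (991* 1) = -267 / 991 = -0.27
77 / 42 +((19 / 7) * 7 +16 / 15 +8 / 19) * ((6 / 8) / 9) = 12109 / 3420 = 3.54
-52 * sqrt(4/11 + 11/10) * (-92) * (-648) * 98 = -151901568 * sqrt(17710)/55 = -367543585.74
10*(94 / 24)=235 / 6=39.17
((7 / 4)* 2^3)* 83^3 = 8005018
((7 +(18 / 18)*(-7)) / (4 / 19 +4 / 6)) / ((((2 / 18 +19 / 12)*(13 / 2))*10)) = 0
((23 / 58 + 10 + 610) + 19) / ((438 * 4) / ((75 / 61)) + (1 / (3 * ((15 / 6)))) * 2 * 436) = 2781375 / 6704336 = 0.41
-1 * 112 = -112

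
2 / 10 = 1 / 5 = 0.20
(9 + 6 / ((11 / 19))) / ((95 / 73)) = 14.88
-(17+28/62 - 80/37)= -17537/1147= -15.29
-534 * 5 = -2670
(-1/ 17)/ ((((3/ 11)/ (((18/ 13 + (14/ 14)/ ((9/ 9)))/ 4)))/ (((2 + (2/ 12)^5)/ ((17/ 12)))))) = -5303573/ 29214432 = -0.18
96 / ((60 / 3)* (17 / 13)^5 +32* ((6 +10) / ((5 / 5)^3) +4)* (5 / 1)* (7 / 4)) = 2970344 / 175636495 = 0.02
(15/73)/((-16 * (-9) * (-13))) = -5/45552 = -0.00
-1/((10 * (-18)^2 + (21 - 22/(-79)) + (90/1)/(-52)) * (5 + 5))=-1027/33475555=-0.00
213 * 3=639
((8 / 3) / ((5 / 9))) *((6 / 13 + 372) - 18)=110592 / 65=1701.42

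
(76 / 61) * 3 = 228 / 61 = 3.74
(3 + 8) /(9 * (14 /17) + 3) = 187 /177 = 1.06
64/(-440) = -8/55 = -0.15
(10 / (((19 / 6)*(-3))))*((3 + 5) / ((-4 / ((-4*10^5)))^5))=-1600000000000000000000000000 / 19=-84210526315789473684210530.00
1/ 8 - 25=-199/ 8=-24.88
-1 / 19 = -0.05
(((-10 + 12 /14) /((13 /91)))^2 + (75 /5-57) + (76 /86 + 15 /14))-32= 4023.96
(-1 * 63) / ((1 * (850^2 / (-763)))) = 48069 / 722500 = 0.07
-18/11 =-1.64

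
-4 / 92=-1 / 23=-0.04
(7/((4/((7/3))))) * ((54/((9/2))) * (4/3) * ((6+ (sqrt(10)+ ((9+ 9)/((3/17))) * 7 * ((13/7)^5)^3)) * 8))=1568 * sqrt(10)/3+ 55690295005607405952/13841287201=4023492690.67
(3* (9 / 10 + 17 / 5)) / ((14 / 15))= 387 / 28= 13.82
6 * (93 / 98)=5.69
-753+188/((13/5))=-8849/13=-680.69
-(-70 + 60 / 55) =758 / 11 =68.91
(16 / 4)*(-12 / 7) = -48 / 7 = -6.86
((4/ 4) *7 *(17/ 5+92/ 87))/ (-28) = -1939/ 1740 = -1.11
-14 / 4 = -7 / 2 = -3.50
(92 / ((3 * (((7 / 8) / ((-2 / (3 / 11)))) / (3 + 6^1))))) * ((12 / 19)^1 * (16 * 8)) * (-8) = 198967296 / 133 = 1495994.71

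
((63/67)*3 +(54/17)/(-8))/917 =11043/4177852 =0.00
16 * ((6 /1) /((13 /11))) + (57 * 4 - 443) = -1739 /13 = -133.77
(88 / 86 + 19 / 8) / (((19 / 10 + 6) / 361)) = 2110045 / 13588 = 155.29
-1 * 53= -53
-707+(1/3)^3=-19088/27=-706.96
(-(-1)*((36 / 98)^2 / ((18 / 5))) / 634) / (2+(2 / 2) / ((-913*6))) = 0.00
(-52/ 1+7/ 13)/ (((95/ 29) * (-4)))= 19401/ 4940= 3.93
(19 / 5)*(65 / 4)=247 / 4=61.75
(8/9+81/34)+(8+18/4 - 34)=-2789/153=-18.23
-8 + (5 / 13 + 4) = -47 / 13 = -3.62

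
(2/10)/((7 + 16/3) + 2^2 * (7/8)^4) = 3072/225455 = 0.01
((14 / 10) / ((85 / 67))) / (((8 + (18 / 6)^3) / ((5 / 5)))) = 0.03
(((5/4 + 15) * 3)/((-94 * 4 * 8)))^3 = -0.00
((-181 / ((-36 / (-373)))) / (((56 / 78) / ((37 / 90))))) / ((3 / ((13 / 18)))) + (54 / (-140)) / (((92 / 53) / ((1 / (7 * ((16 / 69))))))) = -258.66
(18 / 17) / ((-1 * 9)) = -2 / 17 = -0.12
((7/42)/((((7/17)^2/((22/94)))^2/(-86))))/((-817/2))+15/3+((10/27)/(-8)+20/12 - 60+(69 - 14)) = 18362799877/10883416068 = 1.69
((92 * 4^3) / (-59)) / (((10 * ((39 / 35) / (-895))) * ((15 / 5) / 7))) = 129109120 / 6903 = 18703.33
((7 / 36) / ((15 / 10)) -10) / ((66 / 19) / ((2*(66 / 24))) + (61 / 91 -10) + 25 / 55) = 1.20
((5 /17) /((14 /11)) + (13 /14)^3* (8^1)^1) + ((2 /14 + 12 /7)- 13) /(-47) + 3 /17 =3864145 /548114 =7.05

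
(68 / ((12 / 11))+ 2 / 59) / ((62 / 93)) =11039 / 118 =93.55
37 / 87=0.43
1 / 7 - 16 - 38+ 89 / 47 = -17096 / 329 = -51.96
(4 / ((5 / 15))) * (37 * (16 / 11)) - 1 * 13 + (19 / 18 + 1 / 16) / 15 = 15037531 / 23760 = 632.89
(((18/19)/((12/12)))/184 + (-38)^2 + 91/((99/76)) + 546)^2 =127066254636404521/29946994704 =4243038.61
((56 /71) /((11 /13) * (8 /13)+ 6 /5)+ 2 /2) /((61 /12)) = 903324 /3148637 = 0.29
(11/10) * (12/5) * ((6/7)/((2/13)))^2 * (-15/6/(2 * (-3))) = 16731/490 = 34.14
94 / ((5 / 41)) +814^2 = 3316834 / 5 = 663366.80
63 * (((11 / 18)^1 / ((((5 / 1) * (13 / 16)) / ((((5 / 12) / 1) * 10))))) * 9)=4620 / 13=355.38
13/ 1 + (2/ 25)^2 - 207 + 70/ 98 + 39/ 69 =-19391856/ 100625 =-192.71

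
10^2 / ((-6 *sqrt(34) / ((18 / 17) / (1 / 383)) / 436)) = -505380.10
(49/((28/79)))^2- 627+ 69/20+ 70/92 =34022103/1840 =18490.27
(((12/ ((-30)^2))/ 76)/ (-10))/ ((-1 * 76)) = 1/ 4332000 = 0.00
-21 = -21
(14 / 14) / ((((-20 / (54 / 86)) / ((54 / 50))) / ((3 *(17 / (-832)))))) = 37179 / 17888000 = 0.00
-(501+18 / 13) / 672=-311 / 416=-0.75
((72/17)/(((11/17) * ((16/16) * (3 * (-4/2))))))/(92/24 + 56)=-72/3949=-0.02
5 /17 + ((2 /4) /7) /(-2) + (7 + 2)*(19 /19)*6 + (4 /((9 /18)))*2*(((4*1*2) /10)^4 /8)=55.08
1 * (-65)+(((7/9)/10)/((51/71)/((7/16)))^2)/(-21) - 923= -177623993569/179781120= -988.00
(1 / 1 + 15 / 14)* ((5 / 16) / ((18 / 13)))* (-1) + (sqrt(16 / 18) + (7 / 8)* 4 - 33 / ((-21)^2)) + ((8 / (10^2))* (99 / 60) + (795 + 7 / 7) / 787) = 2* sqrt(2) / 3 + 11386840627 / 2776536000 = 5.04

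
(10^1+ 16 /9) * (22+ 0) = 2332 /9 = 259.11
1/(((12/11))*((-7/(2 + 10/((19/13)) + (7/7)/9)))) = -16841/14364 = -1.17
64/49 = 1.31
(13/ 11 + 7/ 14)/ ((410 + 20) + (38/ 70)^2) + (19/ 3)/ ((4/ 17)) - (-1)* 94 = 8413490621/ 69578652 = 120.92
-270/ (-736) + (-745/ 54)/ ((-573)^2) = 1196622125/ 3262276944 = 0.37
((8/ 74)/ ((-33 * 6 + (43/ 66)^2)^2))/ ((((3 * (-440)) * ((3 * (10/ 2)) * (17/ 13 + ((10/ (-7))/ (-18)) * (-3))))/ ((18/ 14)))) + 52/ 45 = 40012586353278626/ 34626276656913825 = 1.16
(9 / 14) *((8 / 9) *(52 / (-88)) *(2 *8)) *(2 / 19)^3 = -3328 / 528143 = -0.01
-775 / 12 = -64.58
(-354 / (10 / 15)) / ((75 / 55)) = -1947 / 5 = -389.40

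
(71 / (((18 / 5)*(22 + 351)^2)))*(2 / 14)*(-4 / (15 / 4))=-568 / 26295381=-0.00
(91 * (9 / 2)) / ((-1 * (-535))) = 819 / 1070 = 0.77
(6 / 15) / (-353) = -2 / 1765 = -0.00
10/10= 1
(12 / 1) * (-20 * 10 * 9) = -21600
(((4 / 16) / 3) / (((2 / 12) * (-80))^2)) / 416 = 3 / 2662400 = 0.00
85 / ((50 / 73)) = 1241 / 10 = 124.10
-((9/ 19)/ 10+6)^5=-2002627351780749/ 247609900000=-8087.83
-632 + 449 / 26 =-15983 / 26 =-614.73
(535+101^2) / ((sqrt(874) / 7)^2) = 263032 / 437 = 601.90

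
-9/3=-3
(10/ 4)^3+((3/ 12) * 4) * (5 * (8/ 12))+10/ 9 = 1445/ 72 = 20.07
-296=-296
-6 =-6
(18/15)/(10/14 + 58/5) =42/431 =0.10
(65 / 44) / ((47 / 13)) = 845 / 2068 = 0.41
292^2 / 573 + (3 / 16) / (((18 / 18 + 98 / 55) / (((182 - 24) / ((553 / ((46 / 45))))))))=365319299 / 2454732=148.82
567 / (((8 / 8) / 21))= 11907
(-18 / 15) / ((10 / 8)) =-24 / 25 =-0.96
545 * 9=4905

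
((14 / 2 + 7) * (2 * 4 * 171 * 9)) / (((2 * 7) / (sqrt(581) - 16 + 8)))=-98496 + 12312 * sqrt(581)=198271.73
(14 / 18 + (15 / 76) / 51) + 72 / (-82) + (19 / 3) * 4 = 12031657 / 476748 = 25.24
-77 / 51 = -1.51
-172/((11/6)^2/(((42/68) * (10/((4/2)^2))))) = -162540/2057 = -79.02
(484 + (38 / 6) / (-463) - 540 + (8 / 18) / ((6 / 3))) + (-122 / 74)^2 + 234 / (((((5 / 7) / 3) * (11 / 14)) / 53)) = 20783475917024 / 313754265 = 66241.25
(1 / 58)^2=1 / 3364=0.00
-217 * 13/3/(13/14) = -3038/3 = -1012.67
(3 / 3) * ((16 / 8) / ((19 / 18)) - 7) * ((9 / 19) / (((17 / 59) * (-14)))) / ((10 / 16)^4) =105486336 / 26849375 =3.93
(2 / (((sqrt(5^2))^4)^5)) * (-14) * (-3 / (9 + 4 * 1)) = 84 / 1239776611328125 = 0.00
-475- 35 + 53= -457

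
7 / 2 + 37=81 / 2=40.50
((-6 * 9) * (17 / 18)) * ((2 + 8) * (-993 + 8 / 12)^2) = -502209976.67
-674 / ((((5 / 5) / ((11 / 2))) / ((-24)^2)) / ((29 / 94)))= -30960864 / 47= -658741.79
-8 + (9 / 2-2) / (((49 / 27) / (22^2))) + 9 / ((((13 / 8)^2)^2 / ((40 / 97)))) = 89495773366 / 135750433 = 659.27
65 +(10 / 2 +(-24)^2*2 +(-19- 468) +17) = 752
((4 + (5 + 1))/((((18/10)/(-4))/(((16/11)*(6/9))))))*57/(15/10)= -243200/297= -818.86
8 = 8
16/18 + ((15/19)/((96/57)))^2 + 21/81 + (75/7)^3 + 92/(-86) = 501673562287/407780352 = 1230.25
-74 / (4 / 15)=-555 / 2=-277.50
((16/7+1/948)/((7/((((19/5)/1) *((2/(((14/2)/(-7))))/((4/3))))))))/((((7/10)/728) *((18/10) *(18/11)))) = -657.48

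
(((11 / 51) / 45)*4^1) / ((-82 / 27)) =-22 / 3485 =-0.01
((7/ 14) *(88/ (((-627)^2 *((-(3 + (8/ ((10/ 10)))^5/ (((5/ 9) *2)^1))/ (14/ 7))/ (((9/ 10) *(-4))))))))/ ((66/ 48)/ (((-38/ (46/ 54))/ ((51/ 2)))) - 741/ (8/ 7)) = -1536/ 36494731002917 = -0.00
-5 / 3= -1.67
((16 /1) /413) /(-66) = -8 /13629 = -0.00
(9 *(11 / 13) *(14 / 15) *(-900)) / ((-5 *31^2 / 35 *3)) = 194040 / 12493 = 15.53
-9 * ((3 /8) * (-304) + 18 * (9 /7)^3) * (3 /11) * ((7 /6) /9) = 12990 /539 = 24.10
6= 6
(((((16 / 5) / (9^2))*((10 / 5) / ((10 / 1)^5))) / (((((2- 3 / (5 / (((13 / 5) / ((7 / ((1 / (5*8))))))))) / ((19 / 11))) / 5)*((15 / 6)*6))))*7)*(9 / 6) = 3724 / 1554906375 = 0.00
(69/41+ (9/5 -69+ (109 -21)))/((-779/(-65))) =59917/31939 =1.88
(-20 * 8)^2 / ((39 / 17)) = 435200 / 39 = 11158.97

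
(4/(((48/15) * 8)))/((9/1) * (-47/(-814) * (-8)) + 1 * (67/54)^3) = -40054905/576074188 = -0.07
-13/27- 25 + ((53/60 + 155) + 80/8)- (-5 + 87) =31537/540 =58.40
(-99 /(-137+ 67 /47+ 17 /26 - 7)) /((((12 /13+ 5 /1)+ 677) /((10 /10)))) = 262119 /256614151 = 0.00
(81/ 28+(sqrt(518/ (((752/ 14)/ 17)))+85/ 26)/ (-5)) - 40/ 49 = 3625/ 2548 - 7* sqrt(29563)/ 470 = -1.14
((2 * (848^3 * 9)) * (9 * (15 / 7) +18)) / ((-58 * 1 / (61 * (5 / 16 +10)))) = -31071797095680 / 7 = -4438828156525.71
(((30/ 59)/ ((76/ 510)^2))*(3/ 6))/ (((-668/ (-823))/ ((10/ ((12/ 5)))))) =6689446875/ 113821856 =58.77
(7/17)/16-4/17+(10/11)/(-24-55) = -52253/236368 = -0.22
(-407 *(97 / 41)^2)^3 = -56158258715304955847 / 4750104241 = -11822531857.42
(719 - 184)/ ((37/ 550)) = 294250/ 37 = 7952.70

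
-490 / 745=-98 / 149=-0.66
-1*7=-7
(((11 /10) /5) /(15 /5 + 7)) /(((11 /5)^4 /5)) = 25 /5324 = 0.00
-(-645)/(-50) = -129/10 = -12.90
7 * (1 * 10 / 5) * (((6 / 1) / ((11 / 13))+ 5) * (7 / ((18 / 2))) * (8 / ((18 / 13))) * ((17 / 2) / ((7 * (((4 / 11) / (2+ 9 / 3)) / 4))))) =4115020 / 81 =50802.72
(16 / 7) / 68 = 4 / 119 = 0.03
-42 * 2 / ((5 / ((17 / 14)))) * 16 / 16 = -102 / 5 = -20.40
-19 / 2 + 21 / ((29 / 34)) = 877 / 58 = 15.12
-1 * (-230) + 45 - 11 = 264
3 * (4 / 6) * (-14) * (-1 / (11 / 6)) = 168 / 11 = 15.27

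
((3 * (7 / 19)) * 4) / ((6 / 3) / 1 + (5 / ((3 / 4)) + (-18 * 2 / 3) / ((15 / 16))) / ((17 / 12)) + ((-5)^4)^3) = 7140 / 394287105613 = 0.00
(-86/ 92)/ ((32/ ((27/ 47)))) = -1161/ 69184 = -0.02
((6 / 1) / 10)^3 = 27 / 125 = 0.22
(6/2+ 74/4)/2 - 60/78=519/52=9.98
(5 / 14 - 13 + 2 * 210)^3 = 185485563927 / 2744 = 67596779.86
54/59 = 0.92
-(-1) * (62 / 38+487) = 9284 / 19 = 488.63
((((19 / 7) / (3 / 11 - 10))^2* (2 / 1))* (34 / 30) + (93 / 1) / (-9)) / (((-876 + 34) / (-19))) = -1623930019 / 7085442630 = -0.23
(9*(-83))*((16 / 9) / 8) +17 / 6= -979 / 6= -163.17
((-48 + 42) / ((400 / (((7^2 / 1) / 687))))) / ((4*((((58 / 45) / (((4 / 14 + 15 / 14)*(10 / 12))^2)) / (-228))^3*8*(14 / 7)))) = 680669362502578125 / 3515293232267264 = 193.63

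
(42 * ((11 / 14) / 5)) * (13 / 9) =143 / 15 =9.53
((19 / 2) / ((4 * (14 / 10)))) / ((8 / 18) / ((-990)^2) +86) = 0.02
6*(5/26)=15/13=1.15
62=62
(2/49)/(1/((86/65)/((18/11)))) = 946/28665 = 0.03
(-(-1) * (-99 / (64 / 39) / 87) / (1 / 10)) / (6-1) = -1287 / 928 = -1.39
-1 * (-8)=8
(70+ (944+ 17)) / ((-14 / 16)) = -8248 / 7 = -1178.29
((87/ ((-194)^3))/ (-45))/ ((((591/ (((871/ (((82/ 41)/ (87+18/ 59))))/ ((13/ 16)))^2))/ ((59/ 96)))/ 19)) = 7291918308071/ 636479896740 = 11.46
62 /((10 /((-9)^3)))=-22599 /5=-4519.80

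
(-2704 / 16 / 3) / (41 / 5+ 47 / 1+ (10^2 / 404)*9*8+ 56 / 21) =-85345 / 114668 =-0.74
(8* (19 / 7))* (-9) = -1368 / 7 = -195.43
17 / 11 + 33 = 380 / 11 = 34.55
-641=-641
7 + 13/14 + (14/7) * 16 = 559/14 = 39.93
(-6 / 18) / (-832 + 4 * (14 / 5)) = 5 / 12312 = 0.00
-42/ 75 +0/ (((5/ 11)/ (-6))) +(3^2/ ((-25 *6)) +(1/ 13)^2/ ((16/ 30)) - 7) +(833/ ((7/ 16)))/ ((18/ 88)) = 2829314171/ 304200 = 9300.84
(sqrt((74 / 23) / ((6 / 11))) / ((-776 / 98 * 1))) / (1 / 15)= -4.60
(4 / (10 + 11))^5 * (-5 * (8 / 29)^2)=-327680 / 3434728941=-0.00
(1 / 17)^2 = 1 / 289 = 0.00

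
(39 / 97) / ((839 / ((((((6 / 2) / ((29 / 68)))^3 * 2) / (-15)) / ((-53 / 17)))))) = 3752431488 / 525985246555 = 0.01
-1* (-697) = 697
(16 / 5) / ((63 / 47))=752 / 315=2.39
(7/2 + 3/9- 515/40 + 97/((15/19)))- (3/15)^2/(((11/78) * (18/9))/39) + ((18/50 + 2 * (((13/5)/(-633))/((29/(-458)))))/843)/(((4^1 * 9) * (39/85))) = 1294088508752957/11949757162200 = 108.29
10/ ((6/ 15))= 25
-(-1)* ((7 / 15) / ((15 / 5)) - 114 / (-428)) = 0.42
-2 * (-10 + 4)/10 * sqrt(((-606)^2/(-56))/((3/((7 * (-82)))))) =606 * sqrt(123)/5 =1344.17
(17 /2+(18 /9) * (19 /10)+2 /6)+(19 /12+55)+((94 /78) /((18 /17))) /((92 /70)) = 2828887 /40365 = 70.08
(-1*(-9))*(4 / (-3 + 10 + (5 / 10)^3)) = 96 / 19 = 5.05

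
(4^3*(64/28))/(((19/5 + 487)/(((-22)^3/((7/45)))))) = -408883200/20041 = -20402.34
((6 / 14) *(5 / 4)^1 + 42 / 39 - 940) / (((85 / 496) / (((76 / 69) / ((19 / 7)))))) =-7366096 / 3315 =-2222.05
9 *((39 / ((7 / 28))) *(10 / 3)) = 4680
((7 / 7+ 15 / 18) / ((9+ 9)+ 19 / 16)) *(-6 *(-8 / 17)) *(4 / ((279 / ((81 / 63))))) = 5632 / 1132523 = 0.00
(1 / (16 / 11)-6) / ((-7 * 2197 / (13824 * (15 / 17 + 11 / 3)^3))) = 1997946880 / 4444531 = 449.53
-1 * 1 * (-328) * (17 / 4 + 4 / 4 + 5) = 3362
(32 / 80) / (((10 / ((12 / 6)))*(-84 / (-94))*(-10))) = -47 / 5250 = -0.01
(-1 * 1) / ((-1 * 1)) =1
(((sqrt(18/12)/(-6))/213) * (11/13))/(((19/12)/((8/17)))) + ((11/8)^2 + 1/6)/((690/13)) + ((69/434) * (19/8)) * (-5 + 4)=-1948157/5749632-88 * sqrt(6)/894387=-0.34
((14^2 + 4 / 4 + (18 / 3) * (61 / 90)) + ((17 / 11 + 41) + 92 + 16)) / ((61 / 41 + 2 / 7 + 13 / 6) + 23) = 33301184 / 2551505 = 13.05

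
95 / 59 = 1.61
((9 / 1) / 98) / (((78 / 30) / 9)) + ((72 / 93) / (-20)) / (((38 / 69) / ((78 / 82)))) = 38616723 / 153829130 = 0.25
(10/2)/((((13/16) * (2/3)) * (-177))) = -40/767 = -0.05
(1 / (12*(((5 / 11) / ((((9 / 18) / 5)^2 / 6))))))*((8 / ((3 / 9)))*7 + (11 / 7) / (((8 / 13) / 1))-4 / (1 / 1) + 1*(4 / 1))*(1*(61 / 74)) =6408721 / 149184000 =0.04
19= 19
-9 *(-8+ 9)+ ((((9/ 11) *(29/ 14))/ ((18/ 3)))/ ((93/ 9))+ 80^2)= 61021529/ 9548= 6391.03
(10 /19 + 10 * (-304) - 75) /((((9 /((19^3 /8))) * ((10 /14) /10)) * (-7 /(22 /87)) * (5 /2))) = 5221865 /87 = 60021.44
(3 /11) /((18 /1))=1 /66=0.02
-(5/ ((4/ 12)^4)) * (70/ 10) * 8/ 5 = -4536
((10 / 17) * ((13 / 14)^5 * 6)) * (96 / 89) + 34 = 931418434 / 25428991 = 36.63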